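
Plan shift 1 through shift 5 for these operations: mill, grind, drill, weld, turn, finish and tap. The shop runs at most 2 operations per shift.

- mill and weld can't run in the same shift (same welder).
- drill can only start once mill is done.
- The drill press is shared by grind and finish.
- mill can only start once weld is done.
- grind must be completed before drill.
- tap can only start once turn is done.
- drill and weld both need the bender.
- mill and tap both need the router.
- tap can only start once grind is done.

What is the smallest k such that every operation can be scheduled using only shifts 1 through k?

4

The precedence chain requires at least 3 distinct shifts.
With at most 2 per shift and 7 operations, at least 4 shifts are needed.
4 works (last occupied shift: shift 4): for example weld in shift 1, mill in shift 2, turn in shift 2, tap in shift 3, finish in shift 4, drill in shift 3, grind in shift 1.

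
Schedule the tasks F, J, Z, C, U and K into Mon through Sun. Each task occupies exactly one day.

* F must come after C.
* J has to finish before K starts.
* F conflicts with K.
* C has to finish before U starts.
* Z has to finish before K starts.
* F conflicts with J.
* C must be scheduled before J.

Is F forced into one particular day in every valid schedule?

No

F can be Tue (e.g. F in Tue, U in Tue, J in Wed, C in Mon, K in Thu, Z in Mon) or Wed (e.g. K -> Thu; C -> Mon; Z -> Mon; U -> Tue; F -> Wed; J -> Tue).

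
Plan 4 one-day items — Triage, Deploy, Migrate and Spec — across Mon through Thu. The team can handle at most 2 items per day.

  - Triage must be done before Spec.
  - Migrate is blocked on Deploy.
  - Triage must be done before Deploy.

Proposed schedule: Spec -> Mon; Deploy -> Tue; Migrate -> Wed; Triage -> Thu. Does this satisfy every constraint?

No. Triage must be done before Spec is not satisfied.

Triage must be done before Spec — violated.
The team can handle at most 2 items per day — holds.
Migrate is blocked on Deploy — holds.
Triage must be done before Deploy — violated.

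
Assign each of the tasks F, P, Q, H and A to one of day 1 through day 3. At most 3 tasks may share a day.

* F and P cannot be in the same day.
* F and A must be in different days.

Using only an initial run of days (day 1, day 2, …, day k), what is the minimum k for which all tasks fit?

With at most 3 per day and 5 tasks, at least 2 days are needed.
2 works (last occupied day: day 2): for example Q in day 1; P in day 2; F in day 1; H in day 1; A in day 2.

2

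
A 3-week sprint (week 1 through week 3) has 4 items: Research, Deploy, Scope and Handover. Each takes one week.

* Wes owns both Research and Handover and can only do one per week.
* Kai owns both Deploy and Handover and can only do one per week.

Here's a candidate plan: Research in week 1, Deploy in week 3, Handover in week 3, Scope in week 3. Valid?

Invalid. Kai owns both Deploy and Handover and can only do one per week.

Kai owns both Deploy and Handover and can only do one per week — violated.
Wes owns both Research and Handover and can only do one per week — holds.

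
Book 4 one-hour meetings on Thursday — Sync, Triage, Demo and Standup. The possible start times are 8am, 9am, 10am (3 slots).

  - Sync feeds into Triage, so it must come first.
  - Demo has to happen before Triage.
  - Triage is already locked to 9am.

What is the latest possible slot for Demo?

8am

Downstream work caps Demo at 8am.
Demo at 8am is achievable: Standup -> 8am, Triage -> 9am, Sync -> 8am, Demo -> 8am.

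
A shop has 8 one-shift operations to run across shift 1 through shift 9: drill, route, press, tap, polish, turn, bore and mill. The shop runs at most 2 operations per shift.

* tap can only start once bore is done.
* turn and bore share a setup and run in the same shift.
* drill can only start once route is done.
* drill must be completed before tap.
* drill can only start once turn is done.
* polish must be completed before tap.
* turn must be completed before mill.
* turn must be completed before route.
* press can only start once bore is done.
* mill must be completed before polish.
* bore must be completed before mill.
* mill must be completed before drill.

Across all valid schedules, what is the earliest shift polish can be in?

shift 3

Precedence pushes polish to at least shift 3; downstream work caps polish at shift 8.
polish at shift 3 is achievable: turn in shift 1; bore in shift 1; tap in shift 4; drill in shift 3; mill in shift 2; route in shift 2; polish in shift 3; press in shift 4.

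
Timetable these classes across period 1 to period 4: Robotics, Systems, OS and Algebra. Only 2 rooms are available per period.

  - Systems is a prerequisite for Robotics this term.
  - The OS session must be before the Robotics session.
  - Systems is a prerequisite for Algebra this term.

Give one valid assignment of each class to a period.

Systems -> period 1, Algebra -> period 2, Robotics -> period 2, OS -> period 1

Checking: Systems(period 1) before Algebra(period 2); OS(period 1) before Robotics(period 2); Systems(period 1) before Robotics(period 2); max 2 per period (cap 2).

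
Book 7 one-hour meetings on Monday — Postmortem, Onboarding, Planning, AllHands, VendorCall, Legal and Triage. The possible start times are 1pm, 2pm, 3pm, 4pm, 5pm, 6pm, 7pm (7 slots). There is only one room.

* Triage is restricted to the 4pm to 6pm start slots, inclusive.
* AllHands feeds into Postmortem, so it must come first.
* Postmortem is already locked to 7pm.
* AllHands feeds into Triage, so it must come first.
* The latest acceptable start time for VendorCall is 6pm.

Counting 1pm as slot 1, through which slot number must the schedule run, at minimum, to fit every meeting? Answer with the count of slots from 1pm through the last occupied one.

The precedence chain requires at least 2 distinct slots.
With at most 1 per slot and 7 meetings, at least 7 slots are needed.
Postmortem can't be placed before 7pm — that is slot 7 counting from 1pm — so the schedule must run through at least 7 slots.
7 works (last occupied slot: 7pm): for example Planning=5pm, Triage=4pm, AllHands=2pm, Postmortem=7pm, VendorCall=1pm, Onboarding=3pm, Legal=6pm.

7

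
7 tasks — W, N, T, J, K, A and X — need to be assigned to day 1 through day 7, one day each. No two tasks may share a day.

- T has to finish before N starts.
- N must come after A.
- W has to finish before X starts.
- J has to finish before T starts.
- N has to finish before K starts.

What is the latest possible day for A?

day 5

Downstream work caps A at day 5.
A at day 5 is achievable: T -> day 2, J -> day 1, X -> day 4, K -> day 7, N -> day 6, W -> day 3, A -> day 5.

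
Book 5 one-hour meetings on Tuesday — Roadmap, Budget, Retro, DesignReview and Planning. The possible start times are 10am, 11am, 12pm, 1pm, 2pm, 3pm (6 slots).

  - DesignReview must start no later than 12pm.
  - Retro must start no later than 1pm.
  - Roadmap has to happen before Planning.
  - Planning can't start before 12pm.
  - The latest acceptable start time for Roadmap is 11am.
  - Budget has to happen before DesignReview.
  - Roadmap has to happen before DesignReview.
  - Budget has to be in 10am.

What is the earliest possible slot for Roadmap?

Roadmap's own window allows nothing later than 11am.
Roadmap at 10am is achievable: Budget in 10am; Roadmap in 10am; Planning in 12pm; DesignReview in 11am; Retro in 10am.

10am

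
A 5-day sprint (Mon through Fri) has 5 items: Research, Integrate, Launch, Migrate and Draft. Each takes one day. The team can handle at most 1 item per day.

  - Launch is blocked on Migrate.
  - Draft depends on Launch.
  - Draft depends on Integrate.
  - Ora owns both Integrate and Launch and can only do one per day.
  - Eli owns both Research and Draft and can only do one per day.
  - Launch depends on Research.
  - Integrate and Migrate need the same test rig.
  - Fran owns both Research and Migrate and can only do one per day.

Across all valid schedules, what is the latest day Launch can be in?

Precedence pushes Launch to at least Tue; downstream work caps Launch at Thu.
Launch at Thu is achievable: Launch in Thu, Research in Mon, Integrate in Tue, Draft in Fri, Migrate in Wed.

Thu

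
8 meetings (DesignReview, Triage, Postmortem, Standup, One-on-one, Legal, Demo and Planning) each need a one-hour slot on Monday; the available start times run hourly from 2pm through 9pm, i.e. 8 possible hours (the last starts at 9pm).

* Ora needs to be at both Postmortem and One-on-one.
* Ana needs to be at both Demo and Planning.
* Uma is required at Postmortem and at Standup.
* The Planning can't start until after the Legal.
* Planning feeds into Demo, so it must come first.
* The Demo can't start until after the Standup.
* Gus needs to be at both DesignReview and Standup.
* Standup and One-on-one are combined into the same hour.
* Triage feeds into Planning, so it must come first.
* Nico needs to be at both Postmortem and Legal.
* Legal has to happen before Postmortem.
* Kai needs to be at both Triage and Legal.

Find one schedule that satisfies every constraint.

Triage=3pm, Planning=4pm, Legal=2pm, DesignReview=3pm, Postmortem=3pm, Demo=5pm, Standup=2pm, One-on-one=2pm

Checking: Triage(3pm) before Planning(4pm); Legal(2pm) before Postmortem(3pm); Legal(2pm) before Planning(4pm); Standup(2pm) before Demo(5pm); Planning(4pm) before Demo(5pm); Postmortem(3pm) != Legal(2pm); Postmortem(3pm) != Standup(2pm); DesignReview(3pm) != Standup(2pm); Demo(5pm) != Planning(4pm); Postmortem(3pm) != One-on-one(2pm); Triage(3pm) != Legal(2pm); Standup = One-on-one = 2pm.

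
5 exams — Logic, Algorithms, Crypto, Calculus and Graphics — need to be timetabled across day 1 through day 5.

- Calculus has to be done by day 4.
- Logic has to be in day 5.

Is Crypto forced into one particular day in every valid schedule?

No

Crypto can be day 1 (e.g. Logic in day 5, Algorithms in day 1, Crypto in day 1, Calculus in day 1, Graphics in day 1) or day 2 (e.g. Algorithms in day 1; Calculus in day 1; Crypto in day 2; Graphics in day 1; Logic in day 5).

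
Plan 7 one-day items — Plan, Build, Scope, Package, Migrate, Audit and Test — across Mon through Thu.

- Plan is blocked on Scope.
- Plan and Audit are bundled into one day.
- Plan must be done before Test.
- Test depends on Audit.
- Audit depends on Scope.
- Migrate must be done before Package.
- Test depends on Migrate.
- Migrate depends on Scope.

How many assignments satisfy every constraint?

36

Splitting on Plan: it can be Tue (20), Wed (16). Listing each branch's schedules as (Build, Scope, Package, Migrate, Audit, Test):
Plan=Tue: (Mon,Mon,Wed,Tue,Tue,Wed) (Mon,Mon,Wed,Tue,Tue,Thu) (Mon,Mon,Thu,Tue,Tue,Wed) (Mon,Mon,Thu,Tue,Tue,Thu) (Mon,Mon,Thu,Wed,Tue,Thu) (Tue,Mon,Wed,Tue,Tue,Wed) (Tue,Mon,Wed,Tue,Tue,Thu) (Tue,Mon,Thu,Tue,Tue,Wed) (Tue,Mon,Thu,Tue,Tue,Thu) (Tue,Mon,Thu,Wed,Tue,Thu) (Wed,Mon,Wed,Tue,Tue,Wed) (Wed,Mon,Wed,Tue,Tue,Thu) (Wed,Mon,Thu,Tue,Tue,Wed) (Wed,Mon,Thu,Tue,Tue,Thu) (Wed,Mon,Thu,Wed,Tue,Thu) (Thu,Mon,Wed,Tue,Tue,Wed) (Thu,Mon,Wed,Tue,Tue,Thu) (Thu,Mon,Thu,Tue,Tue,Wed) (Thu,Mon,Thu,Tue,Tue,Thu) (Thu,Mon,Thu,Wed,Tue,Thu) — 20.
Plan=Wed: (Mon,Mon,Wed,Tue,Wed,Thu) (Mon,Mon,Thu,Tue,Wed,Thu) (Mon,Mon,Thu,Wed,Wed,Thu) (Mon,Tue,Thu,Wed,Wed,Thu) (Tue,Mon,Wed,Tue,Wed,Thu) (Tue,Mon,Thu,Tue,Wed,Thu) (Tue,Mon,Thu,Wed,Wed,Thu) (Tue,Tue,Thu,Wed,Wed,Thu) (Wed,Mon,Wed,Tue,Wed,Thu) (Wed,Mon,Thu,Tue,Wed,Thu) (Wed,Mon,Thu,Wed,Wed,Thu) (Wed,Tue,Thu,Wed,Wed,Thu) (Thu,Mon,Wed,Tue,Wed,Thu) (Thu,Mon,Thu,Tue,Wed,Thu) (Thu,Mon,Thu,Wed,Wed,Thu) (Thu,Tue,Thu,Wed,Wed,Thu) — 16.
Summing: 20 + 16 = 36.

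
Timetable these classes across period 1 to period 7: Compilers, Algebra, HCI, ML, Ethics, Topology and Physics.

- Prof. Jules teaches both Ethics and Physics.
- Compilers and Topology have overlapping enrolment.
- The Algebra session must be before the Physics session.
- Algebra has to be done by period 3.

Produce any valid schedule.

Physics in period 2; Ethics in period 1; Topology in period 2; Algebra in period 1; HCI in period 1; ML in period 1; Compilers in period 1

Checking: Algebra(period 1) before Physics(period 2); Ethics(period 1) != Physics(period 2); Compilers(period 1) != Topology(period 2); Algebra=period 1 in [period 1,period 3].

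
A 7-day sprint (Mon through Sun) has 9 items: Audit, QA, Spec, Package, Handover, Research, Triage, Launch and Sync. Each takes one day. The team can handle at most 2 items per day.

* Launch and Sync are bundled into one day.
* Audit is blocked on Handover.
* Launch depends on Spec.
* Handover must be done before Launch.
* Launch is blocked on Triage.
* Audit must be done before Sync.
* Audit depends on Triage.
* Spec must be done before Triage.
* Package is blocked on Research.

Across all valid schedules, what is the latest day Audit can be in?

Precedence pushes Audit to at least Wed; downstream work caps Audit at Sat.
Audit at Sat is achievable: Audit in Sat, Research in Tue, Handover in Mon, Launch in Sun, QA in Wed, Package in Wed, Spec in Mon, Triage in Tue, Sync in Sun.

Sat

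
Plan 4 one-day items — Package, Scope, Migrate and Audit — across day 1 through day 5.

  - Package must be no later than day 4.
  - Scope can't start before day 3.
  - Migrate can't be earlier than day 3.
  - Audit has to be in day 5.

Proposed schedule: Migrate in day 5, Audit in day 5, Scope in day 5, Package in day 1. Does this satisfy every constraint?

Yes, all constraints hold

Package must be no later than day 4 — holds.
Scope can't start before day 3 — holds.
Migrate can't be earlier than day 3 — holds.
Audit has to be in day 5 — holds.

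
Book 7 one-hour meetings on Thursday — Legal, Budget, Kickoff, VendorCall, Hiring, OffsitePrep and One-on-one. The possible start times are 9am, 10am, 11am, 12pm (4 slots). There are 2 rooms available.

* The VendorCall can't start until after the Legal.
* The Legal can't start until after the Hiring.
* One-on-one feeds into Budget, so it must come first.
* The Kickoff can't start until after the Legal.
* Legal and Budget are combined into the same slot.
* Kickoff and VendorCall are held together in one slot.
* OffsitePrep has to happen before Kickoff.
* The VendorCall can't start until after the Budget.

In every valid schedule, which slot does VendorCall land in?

Precedence pushes VendorCall to at least 11am.
So VendorCall is pinned to 12pm.

12pm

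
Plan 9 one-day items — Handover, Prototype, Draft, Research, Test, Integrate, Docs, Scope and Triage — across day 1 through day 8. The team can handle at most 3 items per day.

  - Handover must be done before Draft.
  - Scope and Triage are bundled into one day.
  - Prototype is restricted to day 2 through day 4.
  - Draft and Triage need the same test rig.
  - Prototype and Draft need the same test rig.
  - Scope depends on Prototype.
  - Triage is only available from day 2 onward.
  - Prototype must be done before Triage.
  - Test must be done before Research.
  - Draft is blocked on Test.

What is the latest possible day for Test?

Downstream work caps Test at day 7.
Test at day 7 is achievable: Research in day 8, Draft in day 8, Handover in day 1, Test in day 7, Prototype in day 2, Docs in day 1, Scope in day 3, Triage in day 3, Integrate in day 1.

day 7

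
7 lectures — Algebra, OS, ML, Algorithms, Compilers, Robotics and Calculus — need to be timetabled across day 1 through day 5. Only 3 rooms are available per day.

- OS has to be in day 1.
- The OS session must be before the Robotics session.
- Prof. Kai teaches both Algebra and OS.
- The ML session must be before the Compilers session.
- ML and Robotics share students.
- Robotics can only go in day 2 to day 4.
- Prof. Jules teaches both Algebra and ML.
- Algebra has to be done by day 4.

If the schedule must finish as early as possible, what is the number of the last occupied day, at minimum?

day 3

The precedence chain requires at least 2 distinct days.
With at most 3 per day and 7 lectures, at least 3 days are needed.
3 works (last occupied day: day 3): for example Compilers=day 2, Algebra=day 2, OS=day 1, Robotics=day 2, Calculus=day 3, Algorithms=day 1, ML=day 1.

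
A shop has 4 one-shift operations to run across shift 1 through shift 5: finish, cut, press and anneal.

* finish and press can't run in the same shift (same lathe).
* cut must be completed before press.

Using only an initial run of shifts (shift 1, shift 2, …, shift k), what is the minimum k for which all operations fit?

2

The precedence chain requires at least 2 distinct shifts.
2 works (last occupied shift: shift 2): for example anneal -> shift 1, cut -> shift 1, press -> shift 2, finish -> shift 1.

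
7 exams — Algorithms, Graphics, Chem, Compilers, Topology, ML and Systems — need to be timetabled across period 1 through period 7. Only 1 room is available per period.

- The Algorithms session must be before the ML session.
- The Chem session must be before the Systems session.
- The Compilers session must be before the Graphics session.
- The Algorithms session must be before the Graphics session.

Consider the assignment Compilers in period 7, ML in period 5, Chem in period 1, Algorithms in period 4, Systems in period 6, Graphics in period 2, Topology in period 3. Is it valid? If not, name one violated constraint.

No — it violates: The Compilers session must be before the Graphics session

The Compilers session must be before the Graphics session — violated.
The Algorithms session must be before the Graphics session — violated.
The Algorithms session must be before the ML session — holds.
The Chem session must be before the Systems session — holds.
Only 1 room is available per period — holds.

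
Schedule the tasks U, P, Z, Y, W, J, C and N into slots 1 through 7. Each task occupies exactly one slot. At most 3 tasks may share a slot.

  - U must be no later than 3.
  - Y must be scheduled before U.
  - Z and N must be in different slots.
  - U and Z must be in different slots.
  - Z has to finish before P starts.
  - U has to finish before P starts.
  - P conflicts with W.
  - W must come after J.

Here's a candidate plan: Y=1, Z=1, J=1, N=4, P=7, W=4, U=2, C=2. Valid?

U must be no later than 3 — holds.
U has to finish before P starts — holds.
Y must be scheduled before U — holds.
At most 3 tasks may share a slot — holds.
Z and N must be in different slots — holds.
Z has to finish before P starts — holds.
P conflicts with W — holds.
W must come after J — holds.
U and Z must be in different slots — holds.

Valid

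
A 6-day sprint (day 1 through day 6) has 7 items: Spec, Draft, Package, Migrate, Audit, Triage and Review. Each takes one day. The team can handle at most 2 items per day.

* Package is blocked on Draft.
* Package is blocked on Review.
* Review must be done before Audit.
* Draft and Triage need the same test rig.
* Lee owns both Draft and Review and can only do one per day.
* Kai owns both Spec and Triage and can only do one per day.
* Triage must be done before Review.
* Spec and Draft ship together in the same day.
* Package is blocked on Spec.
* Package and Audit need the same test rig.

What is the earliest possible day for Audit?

Precedence pushes Audit to at least day 3.
Audit at day 3 is achievable: Triage in day 1; Package in day 5; Review in day 2; Draft in day 4; Migrate in day 1; Spec in day 4; Audit in day 3.

day 3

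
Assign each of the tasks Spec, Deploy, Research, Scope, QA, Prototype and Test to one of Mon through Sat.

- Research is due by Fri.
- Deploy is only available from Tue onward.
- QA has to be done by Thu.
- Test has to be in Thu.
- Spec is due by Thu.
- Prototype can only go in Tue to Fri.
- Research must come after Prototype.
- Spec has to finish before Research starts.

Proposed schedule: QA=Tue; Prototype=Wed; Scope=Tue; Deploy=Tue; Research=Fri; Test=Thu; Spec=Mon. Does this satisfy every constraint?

Deploy is only available from Tue onward — holds.
Prototype can only go in Tue to Fri — holds.
Research is due by Fri — holds.
Spec has to finish before Research starts — holds.
Research must come after Prototype — holds.
Spec is due by Thu — holds.
QA has to be done by Thu — holds.
Test has to be in Thu — holds.

Valid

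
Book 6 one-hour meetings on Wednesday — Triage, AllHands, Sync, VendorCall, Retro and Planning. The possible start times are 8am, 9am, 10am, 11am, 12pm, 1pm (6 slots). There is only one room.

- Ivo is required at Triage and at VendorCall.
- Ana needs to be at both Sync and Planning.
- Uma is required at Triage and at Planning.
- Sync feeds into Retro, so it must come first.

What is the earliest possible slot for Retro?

9am

Precedence pushes Retro to at least 9am.
Retro at 9am is achievable: Planning -> 1pm; Sync -> 8am; AllHands -> 11am; VendorCall -> 12pm; Triage -> 10am; Retro -> 9am.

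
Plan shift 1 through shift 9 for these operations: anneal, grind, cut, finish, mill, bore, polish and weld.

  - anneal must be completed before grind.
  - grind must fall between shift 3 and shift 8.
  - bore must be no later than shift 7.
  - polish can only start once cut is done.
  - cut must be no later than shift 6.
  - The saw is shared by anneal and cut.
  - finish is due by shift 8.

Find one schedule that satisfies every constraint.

polish in shift 2, anneal in shift 2, cut in shift 1, grind in shift 3, mill in shift 1, finish in shift 1, weld in shift 1, bore in shift 1

Checking: cut(shift 1) before polish(shift 2); anneal(shift 2) before grind(shift 3); anneal(shift 2) != cut(shift 1); grind=shift 3 in [shift 3,shift 8]; bore=shift 1 in [shift 1,shift 7]; finish=shift 1 in [shift 1,shift 8]; cut=shift 1 in [shift 1,shift 6].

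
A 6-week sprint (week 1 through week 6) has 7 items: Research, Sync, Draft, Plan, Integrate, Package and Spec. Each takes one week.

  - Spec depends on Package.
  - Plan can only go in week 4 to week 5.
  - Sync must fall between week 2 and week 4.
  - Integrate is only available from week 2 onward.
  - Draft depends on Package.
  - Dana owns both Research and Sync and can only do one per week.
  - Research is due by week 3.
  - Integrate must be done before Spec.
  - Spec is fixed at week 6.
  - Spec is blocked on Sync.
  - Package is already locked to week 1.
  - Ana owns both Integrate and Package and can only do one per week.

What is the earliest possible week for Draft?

Precedence pushes Draft to at least week 2.
Draft at week 2 is achievable: Integrate -> week 2, Plan -> week 4, Spec -> week 6, Package -> week 1, Research -> week 1, Draft -> week 2, Sync -> week 2.

week 2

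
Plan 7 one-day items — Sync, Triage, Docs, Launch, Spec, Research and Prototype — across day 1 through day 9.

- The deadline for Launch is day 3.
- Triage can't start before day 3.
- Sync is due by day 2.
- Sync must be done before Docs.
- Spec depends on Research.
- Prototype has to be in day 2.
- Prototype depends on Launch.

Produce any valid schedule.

Triage -> day 3; Docs -> day 2; Research -> day 1; Sync -> day 1; Prototype -> day 2; Launch -> day 1; Spec -> day 2

Checking: Research(day 1) before Spec(day 2); Sync(day 1) before Docs(day 2); Launch(day 1) before Prototype(day 2); Prototype=day 2 in [day 2,day 2]; Launch=day 1 in [day 1,day 3]; Triage=day 3 in [day 3,day 9]; Sync=day 1 in [day 1,day 2].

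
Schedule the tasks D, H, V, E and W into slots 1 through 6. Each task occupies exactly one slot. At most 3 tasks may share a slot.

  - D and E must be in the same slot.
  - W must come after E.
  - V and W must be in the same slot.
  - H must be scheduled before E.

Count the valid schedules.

Splitting on D: it can be 2 (4), 3 (6), 4 (6), 5 (4). Listing each branch's schedules as (H, V, E, W):
D=2: (1,3,2,3) (1,4,2,4) (1,5,2,5) (1,6,2,6) — 4.
D=3: (1,4,3,4) (1,5,3,5) (1,6,3,6) (2,4,3,4) (2,5,3,5) (2,6,3,6) — 6.
D=4: (1,5,4,5) (1,6,4,6) (2,5,4,5) (2,6,4,6) (3,5,4,5) (3,6,4,6) — 6.
D=5: (1,6,5,6) (2,6,5,6) (3,6,5,6) (4,6,5,6) — 4.
Summing: 4 + 6 + 6 + 4 = 20.

20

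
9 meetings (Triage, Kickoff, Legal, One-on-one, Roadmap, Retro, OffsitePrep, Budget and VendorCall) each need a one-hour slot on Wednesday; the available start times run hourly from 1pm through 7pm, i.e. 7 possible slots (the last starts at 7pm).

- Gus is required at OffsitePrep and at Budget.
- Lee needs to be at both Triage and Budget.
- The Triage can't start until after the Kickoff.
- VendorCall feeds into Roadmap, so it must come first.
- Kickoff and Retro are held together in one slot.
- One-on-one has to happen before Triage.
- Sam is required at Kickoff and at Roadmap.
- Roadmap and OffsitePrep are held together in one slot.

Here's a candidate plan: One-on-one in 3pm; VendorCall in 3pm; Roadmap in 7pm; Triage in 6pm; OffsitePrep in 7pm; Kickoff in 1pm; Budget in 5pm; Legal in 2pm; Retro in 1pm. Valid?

Valid

VendorCall feeds into Roadmap, so it must come first — holds.
Lee needs to be at both Triage and Budget — holds.
One-on-one has to happen before Triage — holds.
Gus is required at OffsitePrep and at Budget — holds.
Roadmap and OffsitePrep are held together in one slot — holds.
Kickoff and Retro are held together in one slot — holds.
The Triage can't start until after the Kickoff — holds.
Sam is required at Kickoff and at Roadmap — holds.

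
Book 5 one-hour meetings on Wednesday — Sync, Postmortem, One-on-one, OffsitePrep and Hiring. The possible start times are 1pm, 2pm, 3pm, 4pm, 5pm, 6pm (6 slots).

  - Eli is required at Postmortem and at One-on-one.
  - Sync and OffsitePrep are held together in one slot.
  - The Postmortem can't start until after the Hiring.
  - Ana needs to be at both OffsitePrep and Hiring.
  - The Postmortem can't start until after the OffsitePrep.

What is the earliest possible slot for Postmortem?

Precedence pushes Postmortem to at least 2pm.
Postmortem at 3pm is achievable: Sync -> 1pm, One-on-one -> 1pm, Hiring -> 2pm, Postmortem -> 3pm, OffsitePrep -> 1pm.
Nothing earlier works — the conflict constraints rule out every slot before 3pm.

3pm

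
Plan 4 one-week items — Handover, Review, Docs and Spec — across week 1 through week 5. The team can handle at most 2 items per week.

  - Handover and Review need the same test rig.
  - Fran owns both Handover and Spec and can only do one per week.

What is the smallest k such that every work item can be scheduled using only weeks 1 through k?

With at most 2 per week and 4 work items, at least 2 weeks are needed.
2 works (last occupied week: week 2): for example Review -> week 2; Docs -> week 1; Spec -> week 2; Handover -> week 1.

2 weeks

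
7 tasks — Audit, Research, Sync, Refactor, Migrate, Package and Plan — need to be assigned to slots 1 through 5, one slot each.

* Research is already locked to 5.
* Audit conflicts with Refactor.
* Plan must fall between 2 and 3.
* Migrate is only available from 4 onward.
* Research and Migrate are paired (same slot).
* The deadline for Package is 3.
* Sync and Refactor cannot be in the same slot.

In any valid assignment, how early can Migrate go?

Migrate is available from 4; Migrate must be in the same slot as Research, which can't be before 5, so Migrate is at least 5.
Migrate at 5 is achievable: Research in 5, Refactor in 2, Plan in 2, Migrate in 5, Audit in 1, Package in 1, Sync in 1.

5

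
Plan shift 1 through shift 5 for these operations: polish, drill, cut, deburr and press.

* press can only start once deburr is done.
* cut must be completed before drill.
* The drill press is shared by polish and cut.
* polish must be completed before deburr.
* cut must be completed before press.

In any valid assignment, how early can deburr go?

Precedence pushes deburr to at least shift 2; downstream work caps deburr at shift 4.
deburr at shift 2 is achievable: deburr in shift 2; polish in shift 1; press in shift 3; drill in shift 3; cut in shift 2.

shift 2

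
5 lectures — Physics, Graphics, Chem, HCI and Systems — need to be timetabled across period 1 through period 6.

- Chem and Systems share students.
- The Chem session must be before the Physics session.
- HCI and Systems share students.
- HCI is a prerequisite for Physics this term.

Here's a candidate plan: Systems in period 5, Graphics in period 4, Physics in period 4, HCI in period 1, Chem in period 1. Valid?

The Chem session must be before the Physics session — holds.
Chem and Systems share students — holds.
HCI is a prerequisite for Physics this term — holds.
HCI and Systems share students — holds.

Yes, all constraints hold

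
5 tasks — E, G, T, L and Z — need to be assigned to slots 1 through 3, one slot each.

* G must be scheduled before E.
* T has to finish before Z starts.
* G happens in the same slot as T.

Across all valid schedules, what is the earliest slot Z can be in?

Precedence pushes Z to at least 2.
Z at 2 is achievable: E in 2; T in 1; Z in 2; L in 1; G in 1.

2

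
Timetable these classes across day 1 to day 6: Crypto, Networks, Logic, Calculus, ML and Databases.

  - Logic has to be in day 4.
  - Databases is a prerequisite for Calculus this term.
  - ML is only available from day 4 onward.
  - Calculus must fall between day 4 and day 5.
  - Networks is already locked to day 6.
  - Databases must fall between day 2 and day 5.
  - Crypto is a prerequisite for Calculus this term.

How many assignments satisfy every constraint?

54

Splitting on Crypto: it can be day 1 (15), day 2 (15), day 3 (15), day 4 (9). Listing each branch's schedules as (Networks, Logic, Calculus, ML, Databases) by day number:
Crypto=day 1: (6,4,4,4,2) (6,4,4,4,3) (6,4,4,5,2) (6,4,4,5,3) (6,4,4,6,2) (6,4,4,6,3) (6,4,5,4,2) (6,4,5,4,3) (6,4,5,4,4) (6,4,5,5,2) (6,4,5,5,3) (6,4,5,5,4) (6,4,5,6,2) (6,4,5,6,3) (6,4,5,6,4) — 15.
Crypto=day 2: (6,4,4,4,2) (6,4,4,4,3) (6,4,4,5,2) (6,4,4,5,3) (6,4,4,6,2) (6,4,4,6,3) (6,4,5,4,2) (6,4,5,4,3) (6,4,5,4,4) (6,4,5,5,2) (6,4,5,5,3) (6,4,5,5,4) (6,4,5,6,2) (6,4,5,6,3) (6,4,5,6,4) — 15.
Crypto=day 3: (6,4,4,4,2) (6,4,4,4,3) (6,4,4,5,2) (6,4,4,5,3) (6,4,4,6,2) (6,4,4,6,3) (6,4,5,4,2) (6,4,5,4,3) (6,4,5,4,4) (6,4,5,5,2) (6,4,5,5,3) (6,4,5,5,4) (6,4,5,6,2) (6,4,5,6,3) (6,4,5,6,4) — 15.
Crypto=day 4: (6,4,5,4,2) (6,4,5,4,3) (6,4,5,4,4) (6,4,5,5,2) (6,4,5,5,3) (6,4,5,5,4) (6,4,5,6,2) (6,4,5,6,3) (6,4,5,6,4) — 9.
Summing: 15 + 15 + 15 + 9 = 54.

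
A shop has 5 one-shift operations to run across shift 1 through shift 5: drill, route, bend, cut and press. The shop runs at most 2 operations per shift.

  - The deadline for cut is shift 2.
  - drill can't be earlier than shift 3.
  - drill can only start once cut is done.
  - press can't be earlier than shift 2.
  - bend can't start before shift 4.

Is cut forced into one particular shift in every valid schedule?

cut can be shift 1 (e.g. press in shift 2, cut in shift 1, drill in shift 3, bend in shift 4, route in shift 1) or shift 2 (e.g. drill=shift 3, route=shift 1, bend=shift 4, cut=shift 2, press=shift 2).

No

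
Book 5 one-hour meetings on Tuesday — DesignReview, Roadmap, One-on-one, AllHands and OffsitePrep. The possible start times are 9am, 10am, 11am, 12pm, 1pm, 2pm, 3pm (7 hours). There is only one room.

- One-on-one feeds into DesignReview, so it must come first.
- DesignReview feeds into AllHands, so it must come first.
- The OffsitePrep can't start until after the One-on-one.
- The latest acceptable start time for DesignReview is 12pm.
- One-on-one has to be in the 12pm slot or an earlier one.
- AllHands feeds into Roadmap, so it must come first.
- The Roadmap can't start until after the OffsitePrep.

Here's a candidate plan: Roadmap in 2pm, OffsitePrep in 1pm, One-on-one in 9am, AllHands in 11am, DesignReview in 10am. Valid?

Yes

The Roadmap can't start until after the OffsitePrep — holds.
There is only one room — holds.
DesignReview feeds into AllHands, so it must come first — holds.
AllHands feeds into Roadmap, so it must come first — holds.
The latest acceptable start time for DesignReview is 12pm — holds.
The OffsitePrep can't start until after the One-on-one — holds.
One-on-one feeds into DesignReview, so it must come first — holds.
One-on-one has to be in the 12pm slot or an earlier one — holds.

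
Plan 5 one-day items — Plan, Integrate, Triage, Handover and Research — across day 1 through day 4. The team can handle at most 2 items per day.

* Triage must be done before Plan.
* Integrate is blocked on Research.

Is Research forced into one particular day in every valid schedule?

No

Research can be day 1 (e.g. Research in day 1; Triage in day 1; Handover in day 3; Integrate in day 2; Plan in day 2) or day 2 (e.g. Triage=day 1, Research=day 2, Handover=day 1, Plan=day 2, Integrate=day 3).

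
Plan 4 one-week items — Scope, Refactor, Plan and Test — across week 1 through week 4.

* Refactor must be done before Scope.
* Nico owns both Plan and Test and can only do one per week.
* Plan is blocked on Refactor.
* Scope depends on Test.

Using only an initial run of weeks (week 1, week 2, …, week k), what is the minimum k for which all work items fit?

2

The precedence chain requires at least 2 distinct weeks.
2 works (last occupied week: week 2): for example Test in week 1; Plan in week 2; Refactor in week 1; Scope in week 2.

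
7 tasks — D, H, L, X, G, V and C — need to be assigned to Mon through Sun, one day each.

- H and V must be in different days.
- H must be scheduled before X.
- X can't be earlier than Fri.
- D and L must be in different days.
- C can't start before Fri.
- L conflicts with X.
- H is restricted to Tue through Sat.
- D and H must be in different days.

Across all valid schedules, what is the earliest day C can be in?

C is available from Fri.
C at Fri is achievable: X -> Fri, H -> Tue, D -> Mon, V -> Mon, L -> Tue, C -> Fri, G -> Mon.

Fri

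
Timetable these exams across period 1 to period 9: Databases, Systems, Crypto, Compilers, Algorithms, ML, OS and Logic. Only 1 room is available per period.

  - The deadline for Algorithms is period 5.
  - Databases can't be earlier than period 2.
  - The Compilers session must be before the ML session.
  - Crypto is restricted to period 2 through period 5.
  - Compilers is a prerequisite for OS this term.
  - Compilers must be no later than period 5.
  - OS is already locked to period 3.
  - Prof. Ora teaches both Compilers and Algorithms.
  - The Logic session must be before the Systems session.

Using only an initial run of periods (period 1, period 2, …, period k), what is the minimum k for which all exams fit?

The precedence chain requires at least 2 distinct periods.
With at most 1 per period and 8 exams, at least 8 periods are needed.
OS can't be placed before period 3, so the schedule must run through at least period 3.
8 works (last occupied period: period 8): for example Compilers -> period 1; Databases -> period 5; Crypto -> period 2; OS -> period 3; Systems -> period 7; ML -> period 8; Logic -> period 6; Algorithms -> period 4.

8 periods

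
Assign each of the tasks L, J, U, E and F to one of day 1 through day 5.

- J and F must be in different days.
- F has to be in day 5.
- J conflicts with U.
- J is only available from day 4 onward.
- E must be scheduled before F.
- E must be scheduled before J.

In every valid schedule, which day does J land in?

day 4

J's window is day 4–day 5.
F is fixed at day 5, and J can't share a day with F.
So J must be day 4.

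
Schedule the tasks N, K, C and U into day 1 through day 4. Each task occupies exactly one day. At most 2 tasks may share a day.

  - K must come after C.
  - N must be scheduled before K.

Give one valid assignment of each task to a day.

U=day 2, N=day 1, C=day 1, K=day 2

Checking: C(day 1) before K(day 2); N(day 1) before K(day 2); max 2 per day (cap 2).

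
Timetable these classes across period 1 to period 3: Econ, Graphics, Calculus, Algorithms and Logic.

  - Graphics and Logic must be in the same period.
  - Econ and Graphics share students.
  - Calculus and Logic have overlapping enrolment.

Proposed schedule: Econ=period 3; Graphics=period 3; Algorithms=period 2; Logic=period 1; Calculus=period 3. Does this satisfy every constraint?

No. Econ and Graphics share students is not satisfied.

Calculus and Logic have overlapping enrolment — holds.
Graphics and Logic must be in the same period — violated.
Econ and Graphics share students — violated.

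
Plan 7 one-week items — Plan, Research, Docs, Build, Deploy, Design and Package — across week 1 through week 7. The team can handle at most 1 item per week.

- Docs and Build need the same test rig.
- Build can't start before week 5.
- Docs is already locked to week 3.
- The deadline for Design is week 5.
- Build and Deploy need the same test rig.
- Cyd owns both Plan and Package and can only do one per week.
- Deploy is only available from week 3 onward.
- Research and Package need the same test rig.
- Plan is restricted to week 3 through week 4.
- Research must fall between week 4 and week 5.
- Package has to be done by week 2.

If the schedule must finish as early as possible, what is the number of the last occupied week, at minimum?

With at most 1 per week and 7 work items, at least 7 weeks are needed.
Build can't be placed before week 5, so the schedule must run through at least week 5.
7 works (last occupied week: week 7): for example Design -> week 2, Package -> week 1, Build -> week 6, Docs -> week 3, Research -> week 5, Deploy -> week 7, Plan -> week 4.

7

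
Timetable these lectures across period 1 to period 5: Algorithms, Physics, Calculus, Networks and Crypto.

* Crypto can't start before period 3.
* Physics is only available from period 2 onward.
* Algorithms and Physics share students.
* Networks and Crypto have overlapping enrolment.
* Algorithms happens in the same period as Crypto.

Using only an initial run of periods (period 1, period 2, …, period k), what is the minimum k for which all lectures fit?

3

Crypto can't be placed before period 3, so the schedule must run through at least period 3.
3 works (last occupied period: period 3): for example Crypto in period 3; Networks in period 1; Physics in period 2; Calculus in period 1; Algorithms in period 3.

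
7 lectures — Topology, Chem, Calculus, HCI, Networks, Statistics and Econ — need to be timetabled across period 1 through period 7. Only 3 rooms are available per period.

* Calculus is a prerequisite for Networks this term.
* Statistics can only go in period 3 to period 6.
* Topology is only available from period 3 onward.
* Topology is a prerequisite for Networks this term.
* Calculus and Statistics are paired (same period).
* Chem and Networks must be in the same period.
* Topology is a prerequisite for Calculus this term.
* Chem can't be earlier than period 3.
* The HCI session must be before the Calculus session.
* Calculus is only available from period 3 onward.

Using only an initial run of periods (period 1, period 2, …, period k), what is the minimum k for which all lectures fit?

The precedence chain requires at least 3 distinct periods.
With at most 3 per period and 7 lectures, at least 3 periods are needed.
Propagating the time windows through the other constraints, Chem can't land before period 5, so the schedule must run through at least period 5.
5 works (last occupied period: period 5): for example Econ=period 1; Networks=period 5; HCI=period 1; Statistics=period 4; Chem=period 5; Topology=period 3; Calculus=period 4.

5 periods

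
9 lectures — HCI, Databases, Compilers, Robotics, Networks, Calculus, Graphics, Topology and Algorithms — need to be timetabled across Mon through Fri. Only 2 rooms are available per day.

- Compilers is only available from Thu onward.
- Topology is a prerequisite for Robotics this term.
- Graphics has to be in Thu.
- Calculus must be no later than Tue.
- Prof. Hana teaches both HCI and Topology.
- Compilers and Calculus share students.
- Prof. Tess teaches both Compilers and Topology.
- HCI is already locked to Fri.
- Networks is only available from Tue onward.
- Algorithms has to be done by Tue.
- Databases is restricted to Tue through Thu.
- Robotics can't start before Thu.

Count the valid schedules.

38

Splitting on Databases: it can be Tue (14), Wed (24). Listing each branch's schedules as (HCI, Compilers, Robotics, Networks, Calculus, Graphics, Topology, Algorithms):
Databases=Tue: (Fri,Thu,Fri,Tue,Mon,Thu,Wed,Mon) (Fri,Thu,Fri,Wed,Mon,Thu,Mon,Tue) (Fri,Thu,Fri,Wed,Mon,Thu,Tue,Mon) (Fri,Thu,Fri,Wed,Mon,Thu,Wed,Mon) (Fri,Thu,Fri,Wed,Mon,Thu,Wed,Tue) (Fri,Thu,Fri,Wed,Tue,Thu,Mon,Mon) (Fri,Thu,Fri,Wed,Tue,Thu,Wed,Mon) (Fri,Fri,Thu,Tue,Mon,Thu,Wed,Mon) (Fri,Fri,Thu,Wed,Mon,Thu,Mon,Tue) (Fri,Fri,Thu,Wed,Mon,Thu,Tue,Mon) (Fri,Fri,Thu,Wed,Mon,Thu,Wed,Mon) (Fri,Fri,Thu,Wed,Mon,Thu,Wed,Tue) (Fri,Fri,Thu,Wed,Tue,Thu,Mon,Mon) (Fri,Fri,Thu,Wed,Tue,Thu,Wed,Mon) — 14.
Databases=Wed: (Fri,Thu,Fri,Tue,Mon,Thu,Mon,Tue) (Fri,Thu,Fri,Tue,Mon,Thu,Tue,Mon) (Fri,Thu,Fri,Tue,Mon,Thu,Wed,Mon) (Fri,Thu,Fri,Tue,Mon,Thu,Wed,Tue) (Fri,Thu,Fri,Tue,Tue,Thu,Mon,Mon) (Fri,Thu,Fri,Tue,Tue,Thu,Wed,Mon) (Fri,Thu,Fri,Wed,Mon,Thu,Mon,Tue) (Fri,Thu,Fri,Wed,Mon,Thu,Tue,Mon) (Fri,Thu,Fri,Wed,Mon,Thu,Tue,Tue) (Fri,Thu,Fri,Wed,Tue,Thu,Mon,Mon) (Fri,Thu,Fri,Wed,Tue,Thu,Mon,Tue) (Fri,Thu,Fri,Wed,Tue,Thu,Tue,Mon) (Fri,Fri,Thu,Tue,Mon,Thu,Mon,Tue) (Fri,Fri,Thu,Tue,Mon,Thu,Tue,Mon) (Fri,Fri,Thu,Tue,Mon,Thu,Wed,Mon) (Fri,Fri,Thu,Tue,Mon,Thu,Wed,Tue) (Fri,Fri,Thu,Tue,Tue,Thu,Mon,Mon) (Fri,Fri,Thu,Tue,Tue,Thu,Wed,Mon) (Fri,Fri,Thu,Wed,Mon,Thu,Mon,Tue) (Fri,Fri,Thu,Wed,Mon,Thu,Tue,Mon) (Fri,Fri,Thu,Wed,Mon,Thu,Tue,Tue) (Fri,Fri,Thu,Wed,Tue,Thu,Mon,Mon) (Fri,Fri,Thu,Wed,Tue,Thu,Mon,Tue) (Fri,Fri,Thu,Wed,Tue,Thu,Tue,Mon) — 24.
Summing: 14 + 24 = 38.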